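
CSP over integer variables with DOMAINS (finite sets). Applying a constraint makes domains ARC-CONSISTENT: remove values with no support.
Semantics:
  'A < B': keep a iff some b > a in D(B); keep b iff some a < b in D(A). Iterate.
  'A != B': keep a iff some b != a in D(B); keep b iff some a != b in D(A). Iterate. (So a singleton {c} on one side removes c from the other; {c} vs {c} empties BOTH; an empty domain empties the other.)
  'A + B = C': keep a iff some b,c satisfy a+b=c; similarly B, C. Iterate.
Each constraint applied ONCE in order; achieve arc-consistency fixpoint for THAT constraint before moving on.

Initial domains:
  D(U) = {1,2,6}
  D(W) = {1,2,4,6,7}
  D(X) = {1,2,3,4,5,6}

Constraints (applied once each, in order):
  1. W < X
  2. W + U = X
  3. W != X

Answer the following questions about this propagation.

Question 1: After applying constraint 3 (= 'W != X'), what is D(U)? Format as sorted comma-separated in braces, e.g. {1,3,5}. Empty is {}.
Constraint 1 (W < X) on D(W)={1,2,4,6,7} D(X)={1,2,3,4,5,6}: W {1,2,4,6,7}->{1,2,4}; X {1,2,3,4,5,6}->{2,3,4,5,6}
Constraint 2 (W + U = X) on D(W)={1,2,4} D(U)={1,2,6} D(X)={2,3,4,5,6}: U {1,2,6}->{1,2}
Constraint 3 (W != X) on D(W)={1,2,4} D(X)={2,3,4,5,6}: no change
So after constraint 3: D(U) = {1,2}

Answer: {1,2}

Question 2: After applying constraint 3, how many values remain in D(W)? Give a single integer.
Constraint 1 (W < X) on D(W)={1,2,4,6,7} D(X)={1,2,3,4,5,6}: W {1,2,4,6,7}->{1,2,4}; X {1,2,3,4,5,6}->{2,3,4,5,6}
Constraint 2 (W + U = X) on D(W)={1,2,4} D(U)={1,2,6} D(X)={2,3,4,5,6}: U {1,2,6}->{1,2}
Constraint 3 (W != X) on D(W)={1,2,4} D(X)={2,3,4,5,6}: no change
So after constraint 3: D(W)={1,2,4}, size = 3

Answer: 3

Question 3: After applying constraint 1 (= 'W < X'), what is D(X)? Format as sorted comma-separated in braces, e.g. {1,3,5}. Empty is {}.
Answer: {2,3,4,5,6}

Derivation:
Constraint 1 (W < X) on D(W)={1,2,4,6,7} D(X)={1,2,3,4,5,6}: W {1,2,4,6,7}->{1,2,4}; X {1,2,3,4,5,6}->{2,3,4,5,6}
So after constraint 1: D(X) = {2,3,4,5,6}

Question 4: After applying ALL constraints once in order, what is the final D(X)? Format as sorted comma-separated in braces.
Constraint 1 (W < X) on D(W)={1,2,4,6,7} D(X)={1,2,3,4,5,6}: W {1,2,4,6,7}->{1,2,4}; X {1,2,3,4,5,6}->{2,3,4,5,6}
Constraint 2 (W + U = X) on D(W)={1,2,4} D(U)={1,2,6} D(X)={2,3,4,5,6}: U {1,2,6}->{1,2}
Constraint 3 (W != X) on D(W)={1,2,4} D(X)={2,3,4,5,6}: no change
So after all 3 constraints: D(X) = {2,3,4,5,6}

Answer: {2,3,4,5,6}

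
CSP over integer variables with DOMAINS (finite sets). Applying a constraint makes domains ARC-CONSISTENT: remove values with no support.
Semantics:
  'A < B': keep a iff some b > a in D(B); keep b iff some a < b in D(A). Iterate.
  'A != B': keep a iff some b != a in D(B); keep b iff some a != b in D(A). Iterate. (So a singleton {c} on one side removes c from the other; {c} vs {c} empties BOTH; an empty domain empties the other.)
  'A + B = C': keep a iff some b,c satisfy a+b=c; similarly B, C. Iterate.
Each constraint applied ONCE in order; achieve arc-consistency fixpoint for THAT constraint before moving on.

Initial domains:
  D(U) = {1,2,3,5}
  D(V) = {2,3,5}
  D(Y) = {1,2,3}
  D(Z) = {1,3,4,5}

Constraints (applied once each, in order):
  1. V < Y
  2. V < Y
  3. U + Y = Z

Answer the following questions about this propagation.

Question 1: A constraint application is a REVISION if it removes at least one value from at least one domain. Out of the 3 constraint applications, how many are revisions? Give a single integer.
Answer: 2

Derivation:
Constraint 1 (V < Y) on D(V)={2,3,5} D(Y)={1,2,3}: V {2,3,5}->{2}; Y {1,2,3}->{3} => REVISION
Constraint 2 (V < Y) on D(V)={2} D(Y)={3}: no change => not a revision
Constraint 3 (U + Y = Z) on D(U)={1,2,3,5} D(Y)={3} D(Z)={1,3,4,5}: U {1,2,3,5}->{1,2}; Z {1,3,4,5}->{4,5} => REVISION
Total revisions = 2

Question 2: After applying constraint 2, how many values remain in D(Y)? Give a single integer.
Constraint 1 (V < Y) on D(V)={2,3,5} D(Y)={1,2,3}: V {2,3,5}->{2}; Y {1,2,3}->{3}
Constraint 2 (V < Y) on D(V)={2} D(Y)={3}: no change
So after constraint 2: D(Y)={3}, size = 1

Answer: 1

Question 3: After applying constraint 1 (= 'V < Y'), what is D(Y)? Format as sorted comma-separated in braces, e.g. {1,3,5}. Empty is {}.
Answer: {3}

Derivation:
Constraint 1 (V < Y) on D(V)={2,3,5} D(Y)={1,2,3}: V {2,3,5}->{2}; Y {1,2,3}->{3}
So after constraint 1: D(Y) = {3}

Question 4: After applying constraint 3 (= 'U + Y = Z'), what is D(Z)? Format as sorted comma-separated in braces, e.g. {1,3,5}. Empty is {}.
Answer: {4,5}

Derivation:
Constraint 1 (V < Y) on D(V)={2,3,5} D(Y)={1,2,3}: V {2,3,5}->{2}; Y {1,2,3}->{3}
Constraint 2 (V < Y) on D(V)={2} D(Y)={3}: no change
Constraint 3 (U + Y = Z) on D(U)={1,2,3,5} D(Y)={3} D(Z)={1,3,4,5}: U {1,2,3,5}->{1,2}; Z {1,3,4,5}->{4,5}
So after constraint 3: D(Z) = {4,5}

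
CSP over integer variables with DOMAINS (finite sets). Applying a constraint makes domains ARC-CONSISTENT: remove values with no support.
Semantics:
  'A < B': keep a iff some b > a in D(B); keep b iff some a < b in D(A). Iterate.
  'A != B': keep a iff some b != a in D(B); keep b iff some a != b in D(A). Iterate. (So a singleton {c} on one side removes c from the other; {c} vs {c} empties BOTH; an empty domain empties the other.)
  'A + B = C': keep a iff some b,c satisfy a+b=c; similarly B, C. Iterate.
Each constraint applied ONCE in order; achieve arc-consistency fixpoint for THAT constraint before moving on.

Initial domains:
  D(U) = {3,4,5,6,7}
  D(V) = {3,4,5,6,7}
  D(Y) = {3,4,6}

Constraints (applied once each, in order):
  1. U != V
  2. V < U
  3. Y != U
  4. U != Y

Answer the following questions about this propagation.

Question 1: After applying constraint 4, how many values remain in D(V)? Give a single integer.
Constraint 1 (U != V) on D(U)={3,4,5,6,7} D(V)={3,4,5,6,7}: no change
Constraint 2 (V < U) on D(V)={3,4,5,6,7} D(U)={3,4,5,6,7}: V {3,4,5,6,7}->{3,4,5,6}; U {3,4,5,6,7}->{4,5,6,7}
Constraint 3 (Y != U) on D(Y)={3,4,6} D(U)={4,5,6,7}: no change
Constraint 4 (U != Y) on D(U)={4,5,6,7} D(Y)={3,4,6}: no change
So after constraint 4: D(V)={3,4,5,6}, size = 4

Answer: 4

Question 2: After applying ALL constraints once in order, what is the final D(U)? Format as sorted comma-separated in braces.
Answer: {4,5,6,7}

Derivation:
Constraint 1 (U != V) on D(U)={3,4,5,6,7} D(V)={3,4,5,6,7}: no change
Constraint 2 (V < U) on D(V)={3,4,5,6,7} D(U)={3,4,5,6,7}: V {3,4,5,6,7}->{3,4,5,6}; U {3,4,5,6,7}->{4,5,6,7}
Constraint 3 (Y != U) on D(Y)={3,4,6} D(U)={4,5,6,7}: no change
Constraint 4 (U != Y) on D(U)={4,5,6,7} D(Y)={3,4,6}: no change
So after all 4 constraints: D(U) = {4,5,6,7}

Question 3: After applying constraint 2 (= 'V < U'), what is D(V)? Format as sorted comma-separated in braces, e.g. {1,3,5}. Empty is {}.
Constraint 1 (U != V) on D(U)={3,4,5,6,7} D(V)={3,4,5,6,7}: no change
Constraint 2 (V < U) on D(V)={3,4,5,6,7} D(U)={3,4,5,6,7}: V {3,4,5,6,7}->{3,4,5,6}; U {3,4,5,6,7}->{4,5,6,7}
So after constraint 2: D(V) = {3,4,5,6}

Answer: {3,4,5,6}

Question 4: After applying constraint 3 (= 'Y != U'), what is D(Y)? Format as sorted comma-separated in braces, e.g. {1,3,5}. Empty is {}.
Answer: {3,4,6}

Derivation:
Constraint 1 (U != V) on D(U)={3,4,5,6,7} D(V)={3,4,5,6,7}: no change
Constraint 2 (V < U) on D(V)={3,4,5,6,7} D(U)={3,4,5,6,7}: V {3,4,5,6,7}->{3,4,5,6}; U {3,4,5,6,7}->{4,5,6,7}
Constraint 3 (Y != U) on D(Y)={3,4,6} D(U)={4,5,6,7}: no change
So after constraint 3: D(Y) = {3,4,6}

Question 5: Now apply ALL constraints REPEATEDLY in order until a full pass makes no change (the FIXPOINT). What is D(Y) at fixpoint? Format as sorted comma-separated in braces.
Answer: {3,4,6}

Derivation:
pass 0 (initial): D(Y)={3,4,6}
pass 1: U {3,4,5,6,7}->{4,5,6,7}; V {3,4,5,6,7}->{3,4,5,6}
pass 2: no change
Fixpoint after 2 passes: D(Y) = {3,4,6}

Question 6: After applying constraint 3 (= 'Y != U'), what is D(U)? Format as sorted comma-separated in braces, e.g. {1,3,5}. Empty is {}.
Answer: {4,5,6,7}

Derivation:
Constraint 1 (U != V) on D(U)={3,4,5,6,7} D(V)={3,4,5,6,7}: no change
Constraint 2 (V < U) on D(V)={3,4,5,6,7} D(U)={3,4,5,6,7}: V {3,4,5,6,7}->{3,4,5,6}; U {3,4,5,6,7}->{4,5,6,7}
Constraint 3 (Y != U) on D(Y)={3,4,6} D(U)={4,5,6,7}: no change
So after constraint 3: D(U) = {4,5,6,7}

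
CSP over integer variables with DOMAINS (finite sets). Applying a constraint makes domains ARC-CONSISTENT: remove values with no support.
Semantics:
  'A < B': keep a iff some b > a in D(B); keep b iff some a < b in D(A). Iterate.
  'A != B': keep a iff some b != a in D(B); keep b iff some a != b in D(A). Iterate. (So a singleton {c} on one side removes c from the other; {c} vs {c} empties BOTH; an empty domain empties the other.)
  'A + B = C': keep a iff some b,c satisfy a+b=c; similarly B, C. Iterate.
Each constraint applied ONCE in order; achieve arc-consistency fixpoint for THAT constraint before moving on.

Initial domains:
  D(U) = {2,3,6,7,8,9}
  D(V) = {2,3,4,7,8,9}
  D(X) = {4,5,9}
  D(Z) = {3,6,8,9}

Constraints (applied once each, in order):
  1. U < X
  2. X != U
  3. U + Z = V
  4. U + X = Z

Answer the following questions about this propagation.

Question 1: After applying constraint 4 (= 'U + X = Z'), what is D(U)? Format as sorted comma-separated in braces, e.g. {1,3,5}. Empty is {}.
Answer: {2}

Derivation:
Constraint 1 (U < X) on D(U)={2,3,6,7,8,9} D(X)={4,5,9}: U {2,3,6,7,8,9}->{2,3,6,7,8}
Constraint 2 (X != U) on D(X)={4,5,9} D(U)={2,3,6,7,8}: no change
Constraint 3 (U + Z = V) on D(U)={2,3,6,7,8} D(Z)={3,6,8,9} D(V)={2,3,4,7,8,9}: U {2,3,6,7,8}->{2,3,6}; Z {3,6,8,9}->{3,6}; V {2,3,4,7,8,9}->{8,9}
Constraint 4 (U + X = Z) on D(U)={2,3,6} D(X)={4,5,9} D(Z)={3,6}: U {2,3,6}->{2}; X {4,5,9}->{4}; Z {3,6}->{6}
So after constraint 4: D(U) = {2}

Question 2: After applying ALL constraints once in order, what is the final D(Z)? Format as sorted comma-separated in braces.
Constraint 1 (U < X) on D(U)={2,3,6,7,8,9} D(X)={4,5,9}: U {2,3,6,7,8,9}->{2,3,6,7,8}
Constraint 2 (X != U) on D(X)={4,5,9} D(U)={2,3,6,7,8}: no change
Constraint 3 (U + Z = V) on D(U)={2,3,6,7,8} D(Z)={3,6,8,9} D(V)={2,3,4,7,8,9}: U {2,3,6,7,8}->{2,3,6}; Z {3,6,8,9}->{3,6}; V {2,3,4,7,8,9}->{8,9}
Constraint 4 (U + X = Z) on D(U)={2,3,6} D(X)={4,5,9} D(Z)={3,6}: U {2,3,6}->{2}; X {4,5,9}->{4}; Z {3,6}->{6}
So after all 4 constraints: D(Z) = {6}

Answer: {6}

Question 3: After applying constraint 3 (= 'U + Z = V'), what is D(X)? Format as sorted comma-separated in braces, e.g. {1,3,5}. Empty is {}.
Answer: {4,5,9}

Derivation:
Constraint 1 (U < X) on D(U)={2,3,6,7,8,9} D(X)={4,5,9}: U {2,3,6,7,8,9}->{2,3,6,7,8}
Constraint 2 (X != U) on D(X)={4,5,9} D(U)={2,3,6,7,8}: no change
Constraint 3 (U + Z = V) on D(U)={2,3,6,7,8} D(Z)={3,6,8,9} D(V)={2,3,4,7,8,9}: U {2,3,6,7,8}->{2,3,6}; Z {3,6,8,9}->{3,6}; V {2,3,4,7,8,9}->{8,9}
So after constraint 3: D(X) = {4,5,9}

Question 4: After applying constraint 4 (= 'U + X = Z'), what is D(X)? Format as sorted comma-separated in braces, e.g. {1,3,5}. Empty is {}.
Answer: {4}

Derivation:
Constraint 1 (U < X) on D(U)={2,3,6,7,8,9} D(X)={4,5,9}: U {2,3,6,7,8,9}->{2,3,6,7,8}
Constraint 2 (X != U) on D(X)={4,5,9} D(U)={2,3,6,7,8}: no change
Constraint 3 (U + Z = V) on D(U)={2,3,6,7,8} D(Z)={3,6,8,9} D(V)={2,3,4,7,8,9}: U {2,3,6,7,8}->{2,3,6}; Z {3,6,8,9}->{3,6}; V {2,3,4,7,8,9}->{8,9}
Constraint 4 (U + X = Z) on D(U)={2,3,6} D(X)={4,5,9} D(Z)={3,6}: U {2,3,6}->{2}; X {4,5,9}->{4}; Z {3,6}->{6}
So after constraint 4: D(X) = {4}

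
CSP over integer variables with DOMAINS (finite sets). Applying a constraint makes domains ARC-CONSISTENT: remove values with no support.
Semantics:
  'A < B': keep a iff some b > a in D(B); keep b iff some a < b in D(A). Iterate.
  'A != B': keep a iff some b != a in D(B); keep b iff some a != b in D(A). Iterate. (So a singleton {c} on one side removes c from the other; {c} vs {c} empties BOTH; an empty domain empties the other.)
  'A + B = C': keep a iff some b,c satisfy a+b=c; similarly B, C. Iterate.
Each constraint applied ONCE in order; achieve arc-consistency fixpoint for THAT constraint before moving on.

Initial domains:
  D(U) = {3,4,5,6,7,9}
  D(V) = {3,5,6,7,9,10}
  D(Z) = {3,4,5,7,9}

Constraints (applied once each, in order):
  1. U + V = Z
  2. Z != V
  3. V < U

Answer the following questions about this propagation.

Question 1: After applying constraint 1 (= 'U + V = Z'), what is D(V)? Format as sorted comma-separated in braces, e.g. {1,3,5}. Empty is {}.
Answer: {3,5,6}

Derivation:
Constraint 1 (U + V = Z) on D(U)={3,4,5,6,7,9} D(V)={3,5,6,7,9,10} D(Z)={3,4,5,7,9}: U {3,4,5,6,7,9}->{3,4,6}; V {3,5,6,7,9,10}->{3,5,6}; Z {3,4,5,7,9}->{7,9}
So after constraint 1: D(V) = {3,5,6}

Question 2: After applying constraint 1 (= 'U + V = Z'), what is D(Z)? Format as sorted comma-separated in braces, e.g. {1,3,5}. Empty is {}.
Answer: {7,9}

Derivation:
Constraint 1 (U + V = Z) on D(U)={3,4,5,6,7,9} D(V)={3,5,6,7,9,10} D(Z)={3,4,5,7,9}: U {3,4,5,6,7,9}->{3,4,6}; V {3,5,6,7,9,10}->{3,5,6}; Z {3,4,5,7,9}->{7,9}
So after constraint 1: D(Z) = {7,9}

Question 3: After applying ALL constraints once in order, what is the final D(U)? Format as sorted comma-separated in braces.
Answer: {4,6}

Derivation:
Constraint 1 (U + V = Z) on D(U)={3,4,5,6,7,9} D(V)={3,5,6,7,9,10} D(Z)={3,4,5,7,9}: U {3,4,5,6,7,9}->{3,4,6}; V {3,5,6,7,9,10}->{3,5,6}; Z {3,4,5,7,9}->{7,9}
Constraint 2 (Z != V) on D(Z)={7,9} D(V)={3,5,6}: no change
Constraint 3 (V < U) on D(V)={3,5,6} D(U)={3,4,6}: V {3,5,6}->{3,5}; U {3,4,6}->{4,6}
So after all 3 constraints: D(U) = {4,6}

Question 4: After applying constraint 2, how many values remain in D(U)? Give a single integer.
Constraint 1 (U + V = Z) on D(U)={3,4,5,6,7,9} D(V)={3,5,6,7,9,10} D(Z)={3,4,5,7,9}: U {3,4,5,6,7,9}->{3,4,6}; V {3,5,6,7,9,10}->{3,5,6}; Z {3,4,5,7,9}->{7,9}
Constraint 2 (Z != V) on D(Z)={7,9} D(V)={3,5,6}: no change
So after constraint 2: D(U)={3,4,6}, size = 3

Answer: 3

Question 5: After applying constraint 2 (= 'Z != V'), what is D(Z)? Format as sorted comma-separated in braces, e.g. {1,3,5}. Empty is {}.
Answer: {7,9}

Derivation:
Constraint 1 (U + V = Z) on D(U)={3,4,5,6,7,9} D(V)={3,5,6,7,9,10} D(Z)={3,4,5,7,9}: U {3,4,5,6,7,9}->{3,4,6}; V {3,5,6,7,9,10}->{3,5,6}; Z {3,4,5,7,9}->{7,9}
Constraint 2 (Z != V) on D(Z)={7,9} D(V)={3,5,6}: no change
So after constraint 2: D(Z) = {7,9}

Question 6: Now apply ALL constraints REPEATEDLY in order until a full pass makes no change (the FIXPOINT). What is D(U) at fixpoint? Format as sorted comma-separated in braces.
pass 0 (initial): D(U)={3,4,5,6,7,9}
pass 1: U {3,4,5,6,7,9}->{4,6}; V {3,5,6,7,9,10}->{3,5}; Z {3,4,5,7,9}->{7,9}
pass 2: no change
Fixpoint after 2 passes: D(U) = {4,6}

Answer: {4,6}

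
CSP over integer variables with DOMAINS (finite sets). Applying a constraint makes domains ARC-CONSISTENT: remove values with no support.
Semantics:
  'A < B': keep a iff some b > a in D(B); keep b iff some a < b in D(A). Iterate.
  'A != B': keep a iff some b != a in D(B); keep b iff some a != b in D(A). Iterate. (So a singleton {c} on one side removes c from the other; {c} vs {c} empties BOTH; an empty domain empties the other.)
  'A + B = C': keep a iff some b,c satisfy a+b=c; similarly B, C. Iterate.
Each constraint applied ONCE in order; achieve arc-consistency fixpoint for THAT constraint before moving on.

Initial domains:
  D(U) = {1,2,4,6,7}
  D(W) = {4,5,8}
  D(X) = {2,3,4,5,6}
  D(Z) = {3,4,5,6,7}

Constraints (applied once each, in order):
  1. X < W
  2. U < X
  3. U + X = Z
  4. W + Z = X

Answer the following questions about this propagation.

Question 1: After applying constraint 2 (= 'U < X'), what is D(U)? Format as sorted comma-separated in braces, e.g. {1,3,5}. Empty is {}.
Constraint 1 (X < W) on D(X)={2,3,4,5,6} D(W)={4,5,8}: no change
Constraint 2 (U < X) on D(U)={1,2,4,6,7} D(X)={2,3,4,5,6}: U {1,2,4,6,7}->{1,2,4}
So after constraint 2: D(U) = {1,2,4}

Answer: {1,2,4}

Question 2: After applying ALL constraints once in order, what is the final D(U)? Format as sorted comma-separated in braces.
Constraint 1 (X < W) on D(X)={2,3,4,5,6} D(W)={4,5,8}: no change
Constraint 2 (U < X) on D(U)={1,2,4,6,7} D(X)={2,3,4,5,6}: U {1,2,4,6,7}->{1,2,4}
Constraint 3 (U + X = Z) on D(U)={1,2,4} D(X)={2,3,4,5,6} D(Z)={3,4,5,6,7}: no change
Constraint 4 (W + Z = X) on D(W)={4,5,8} D(Z)={3,4,5,6,7} D(X)={2,3,4,5,6}: W {4,5,8}->{}; Z {3,4,5,6,7}->{}; X {2,3,4,5,6}->{}
So after all 4 constraints: D(U) = {1,2,4}

Answer: {1,2,4}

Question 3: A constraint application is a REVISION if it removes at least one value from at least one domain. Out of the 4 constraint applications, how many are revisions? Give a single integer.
Constraint 1 (X < W) on D(X)={2,3,4,5,6} D(W)={4,5,8}: no change => not a revision
Constraint 2 (U < X) on D(U)={1,2,4,6,7} D(X)={2,3,4,5,6}: U {1,2,4,6,7}->{1,2,4} => REVISION
Constraint 3 (U + X = Z) on D(U)={1,2,4} D(X)={2,3,4,5,6} D(Z)={3,4,5,6,7}: no change => not a revision
Constraint 4 (W + Z = X) on D(W)={4,5,8} D(Z)={3,4,5,6,7} D(X)={2,3,4,5,6}: W {4,5,8}->{}; Z {3,4,5,6,7}->{}; X {2,3,4,5,6}->{} => REVISION
Total revisions = 2

Answer: 2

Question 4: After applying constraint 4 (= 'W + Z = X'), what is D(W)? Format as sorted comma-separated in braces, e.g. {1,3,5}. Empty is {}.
Answer: {}

Derivation:
Constraint 1 (X < W) on D(X)={2,3,4,5,6} D(W)={4,5,8}: no change
Constraint 2 (U < X) on D(U)={1,2,4,6,7} D(X)={2,3,4,5,6}: U {1,2,4,6,7}->{1,2,4}
Constraint 3 (U + X = Z) on D(U)={1,2,4} D(X)={2,3,4,5,6} D(Z)={3,4,5,6,7}: no change
Constraint 4 (W + Z = X) on D(W)={4,5,8} D(Z)={3,4,5,6,7} D(X)={2,3,4,5,6}: W {4,5,8}->{}; Z {3,4,5,6,7}->{}; X {2,3,4,5,6}->{}
So after constraint 4: D(W) = {}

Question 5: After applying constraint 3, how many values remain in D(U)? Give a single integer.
Answer: 3

Derivation:
Constraint 1 (X < W) on D(X)={2,3,4,5,6} D(W)={4,5,8}: no change
Constraint 2 (U < X) on D(U)={1,2,4,6,7} D(X)={2,3,4,5,6}: U {1,2,4,6,7}->{1,2,4}
Constraint 3 (U + X = Z) on D(U)={1,2,4} D(X)={2,3,4,5,6} D(Z)={3,4,5,6,7}: no change
So after constraint 3: D(U)={1,2,4}, size = 3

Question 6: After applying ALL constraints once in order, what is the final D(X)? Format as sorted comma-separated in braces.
Constraint 1 (X < W) on D(X)={2,3,4,5,6} D(W)={4,5,8}: no change
Constraint 2 (U < X) on D(U)={1,2,4,6,7} D(X)={2,3,4,5,6}: U {1,2,4,6,7}->{1,2,4}
Constraint 3 (U + X = Z) on D(U)={1,2,4} D(X)={2,3,4,5,6} D(Z)={3,4,5,6,7}: no change
Constraint 4 (W + Z = X) on D(W)={4,5,8} D(Z)={3,4,5,6,7} D(X)={2,3,4,5,6}: W {4,5,8}->{}; Z {3,4,5,6,7}->{}; X {2,3,4,5,6}->{}
So after all 4 constraints: D(X) = {}

Answer: {}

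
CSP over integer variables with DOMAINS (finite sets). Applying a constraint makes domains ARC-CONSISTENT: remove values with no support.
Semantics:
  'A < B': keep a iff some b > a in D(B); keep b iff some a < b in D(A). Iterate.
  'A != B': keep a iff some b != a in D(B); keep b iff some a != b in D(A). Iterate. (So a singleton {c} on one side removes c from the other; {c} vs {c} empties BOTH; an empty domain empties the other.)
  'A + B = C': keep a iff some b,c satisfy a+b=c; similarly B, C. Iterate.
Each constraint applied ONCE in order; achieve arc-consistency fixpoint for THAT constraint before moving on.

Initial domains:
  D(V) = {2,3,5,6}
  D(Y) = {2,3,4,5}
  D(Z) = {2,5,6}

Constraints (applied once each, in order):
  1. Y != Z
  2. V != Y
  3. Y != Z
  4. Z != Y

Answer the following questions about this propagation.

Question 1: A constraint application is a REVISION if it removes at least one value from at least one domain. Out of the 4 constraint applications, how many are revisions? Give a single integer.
Constraint 1 (Y != Z) on D(Y)={2,3,4,5} D(Z)={2,5,6}: no change => not a revision
Constraint 2 (V != Y) on D(V)={2,3,5,6} D(Y)={2,3,4,5}: no change => not a revision
Constraint 3 (Y != Z) on D(Y)={2,3,4,5} D(Z)={2,5,6}: no change => not a revision
Constraint 4 (Z != Y) on D(Z)={2,5,6} D(Y)={2,3,4,5}: no change => not a revision
Total revisions = 0

Answer: 0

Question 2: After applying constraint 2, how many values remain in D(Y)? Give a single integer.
Constraint 1 (Y != Z) on D(Y)={2,3,4,5} D(Z)={2,5,6}: no change
Constraint 2 (V != Y) on D(V)={2,3,5,6} D(Y)={2,3,4,5}: no change
So after constraint 2: D(Y)={2,3,4,5}, size = 4

Answer: 4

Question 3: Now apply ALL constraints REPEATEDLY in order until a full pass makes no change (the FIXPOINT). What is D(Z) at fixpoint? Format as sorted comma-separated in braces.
Answer: {2,5,6}

Derivation:
pass 0 (initial): D(Z)={2,5,6}
pass 1: no change
Fixpoint after 1 passes: D(Z) = {2,5,6}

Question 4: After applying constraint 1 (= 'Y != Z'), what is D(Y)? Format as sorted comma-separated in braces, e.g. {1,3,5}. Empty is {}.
Constraint 1 (Y != Z) on D(Y)={2,3,4,5} D(Z)={2,5,6}: no change
So after constraint 1: D(Y) = {2,3,4,5}

Answer: {2,3,4,5}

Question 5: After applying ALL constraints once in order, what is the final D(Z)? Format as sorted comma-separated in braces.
Constraint 1 (Y != Z) on D(Y)={2,3,4,5} D(Z)={2,5,6}: no change
Constraint 2 (V != Y) on D(V)={2,3,5,6} D(Y)={2,3,4,5}: no change
Constraint 3 (Y != Z) on D(Y)={2,3,4,5} D(Z)={2,5,6}: no change
Constraint 4 (Z != Y) on D(Z)={2,5,6} D(Y)={2,3,4,5}: no change
So after all 4 constraints: D(Z) = {2,5,6}

Answer: {2,5,6}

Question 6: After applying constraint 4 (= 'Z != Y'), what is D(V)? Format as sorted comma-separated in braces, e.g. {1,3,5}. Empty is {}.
Answer: {2,3,5,6}

Derivation:
Constraint 1 (Y != Z) on D(Y)={2,3,4,5} D(Z)={2,5,6}: no change
Constraint 2 (V != Y) on D(V)={2,3,5,6} D(Y)={2,3,4,5}: no change
Constraint 3 (Y != Z) on D(Y)={2,3,4,5} D(Z)={2,5,6}: no change
Constraint 4 (Z != Y) on D(Z)={2,5,6} D(Y)={2,3,4,5}: no change
So after constraint 4: D(V) = {2,3,5,6}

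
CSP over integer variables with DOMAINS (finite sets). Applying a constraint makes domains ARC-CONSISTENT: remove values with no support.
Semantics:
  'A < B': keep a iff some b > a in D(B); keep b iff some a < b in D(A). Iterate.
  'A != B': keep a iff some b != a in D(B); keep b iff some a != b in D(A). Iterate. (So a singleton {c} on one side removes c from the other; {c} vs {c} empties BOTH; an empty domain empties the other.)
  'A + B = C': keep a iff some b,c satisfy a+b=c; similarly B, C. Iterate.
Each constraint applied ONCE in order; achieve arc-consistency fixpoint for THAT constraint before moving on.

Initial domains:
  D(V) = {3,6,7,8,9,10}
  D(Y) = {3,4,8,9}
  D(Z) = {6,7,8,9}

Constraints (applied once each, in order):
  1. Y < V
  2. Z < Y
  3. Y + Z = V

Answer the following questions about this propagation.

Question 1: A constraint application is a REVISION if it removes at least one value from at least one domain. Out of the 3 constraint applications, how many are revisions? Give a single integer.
Constraint 1 (Y < V) on D(Y)={3,4,8,9} D(V)={3,6,7,8,9,10}: V {3,6,7,8,9,10}->{6,7,8,9,10} => REVISION
Constraint 2 (Z < Y) on D(Z)={6,7,8,9} D(Y)={3,4,8,9}: Z {6,7,8,9}->{6,7,8}; Y {3,4,8,9}->{8,9} => REVISION
Constraint 3 (Y + Z = V) on D(Y)={8,9} D(Z)={6,7,8} D(V)={6,7,8,9,10}: Y {8,9}->{}; Z {6,7,8}->{}; V {6,7,8,9,10}->{} => REVISION
Total revisions = 3

Answer: 3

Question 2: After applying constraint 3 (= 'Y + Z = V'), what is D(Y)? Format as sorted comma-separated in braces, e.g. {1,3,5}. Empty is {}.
Answer: {}

Derivation:
Constraint 1 (Y < V) on D(Y)={3,4,8,9} D(V)={3,6,7,8,9,10}: V {3,6,7,8,9,10}->{6,7,8,9,10}
Constraint 2 (Z < Y) on D(Z)={6,7,8,9} D(Y)={3,4,8,9}: Z {6,7,8,9}->{6,7,8}; Y {3,4,8,9}->{8,9}
Constraint 3 (Y + Z = V) on D(Y)={8,9} D(Z)={6,7,8} D(V)={6,7,8,9,10}: Y {8,9}->{}; Z {6,7,8}->{}; V {6,7,8,9,10}->{}
So after constraint 3: D(Y) = {}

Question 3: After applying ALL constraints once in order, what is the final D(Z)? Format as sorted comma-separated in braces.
Answer: {}

Derivation:
Constraint 1 (Y < V) on D(Y)={3,4,8,9} D(V)={3,6,7,8,9,10}: V {3,6,7,8,9,10}->{6,7,8,9,10}
Constraint 2 (Z < Y) on D(Z)={6,7,8,9} D(Y)={3,4,8,9}: Z {6,7,8,9}->{6,7,8}; Y {3,4,8,9}->{8,9}
Constraint 3 (Y + Z = V) on D(Y)={8,9} D(Z)={6,7,8} D(V)={6,7,8,9,10}: Y {8,9}->{}; Z {6,7,8}->{}; V {6,7,8,9,10}->{}
So after all 3 constraints: D(Z) = {}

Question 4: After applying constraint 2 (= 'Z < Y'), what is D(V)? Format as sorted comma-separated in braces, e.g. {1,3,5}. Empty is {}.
Constraint 1 (Y < V) on D(Y)={3,4,8,9} D(V)={3,6,7,8,9,10}: V {3,6,7,8,9,10}->{6,7,8,9,10}
Constraint 2 (Z < Y) on D(Z)={6,7,8,9} D(Y)={3,4,8,9}: Z {6,7,8,9}->{6,7,8}; Y {3,4,8,9}->{8,9}
So after constraint 2: D(V) = {6,7,8,9,10}

Answer: {6,7,8,9,10}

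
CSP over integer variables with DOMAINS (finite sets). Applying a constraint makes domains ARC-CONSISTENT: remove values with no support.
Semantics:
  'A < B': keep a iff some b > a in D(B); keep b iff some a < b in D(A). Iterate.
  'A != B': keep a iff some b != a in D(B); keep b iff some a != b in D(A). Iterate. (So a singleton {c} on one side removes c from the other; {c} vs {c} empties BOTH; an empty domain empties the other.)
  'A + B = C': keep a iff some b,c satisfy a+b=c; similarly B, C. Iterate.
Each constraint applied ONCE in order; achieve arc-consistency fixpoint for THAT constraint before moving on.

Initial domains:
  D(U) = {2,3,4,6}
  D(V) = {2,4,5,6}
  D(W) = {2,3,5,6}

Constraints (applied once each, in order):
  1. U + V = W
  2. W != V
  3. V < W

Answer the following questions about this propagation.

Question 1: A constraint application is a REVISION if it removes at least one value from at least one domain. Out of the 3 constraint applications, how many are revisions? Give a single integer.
Constraint 1 (U + V = W) on D(U)={2,3,4,6} D(V)={2,4,5,6} D(W)={2,3,5,6}: U {2,3,4,6}->{2,3,4}; V {2,4,5,6}->{2,4}; W {2,3,5,6}->{5,6} => REVISION
Constraint 2 (W != V) on D(W)={5,6} D(V)={2,4}: no change => not a revision
Constraint 3 (V < W) on D(V)={2,4} D(W)={5,6}: no change => not a revision
Total revisions = 1

Answer: 1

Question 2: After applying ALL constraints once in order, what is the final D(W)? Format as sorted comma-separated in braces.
Answer: {5,6}

Derivation:
Constraint 1 (U + V = W) on D(U)={2,3,4,6} D(V)={2,4,5,6} D(W)={2,3,5,6}: U {2,3,4,6}->{2,3,4}; V {2,4,5,6}->{2,4}; W {2,3,5,6}->{5,6}
Constraint 2 (W != V) on D(W)={5,6} D(V)={2,4}: no change
Constraint 3 (V < W) on D(V)={2,4} D(W)={5,6}: no change
So after all 3 constraints: D(W) = {5,6}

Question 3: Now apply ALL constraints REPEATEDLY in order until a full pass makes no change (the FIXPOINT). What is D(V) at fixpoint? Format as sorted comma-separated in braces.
pass 0 (initial): D(V)={2,4,5,6}
pass 1: U {2,3,4,6}->{2,3,4}; V {2,4,5,6}->{2,4}; W {2,3,5,6}->{5,6}
pass 2: no change
Fixpoint after 2 passes: D(V) = {2,4}

Answer: {2,4}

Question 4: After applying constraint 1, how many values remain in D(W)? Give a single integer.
Constraint 1 (U + V = W) on D(U)={2,3,4,6} D(V)={2,4,5,6} D(W)={2,3,5,6}: U {2,3,4,6}->{2,3,4}; V {2,4,5,6}->{2,4}; W {2,3,5,6}->{5,6}
So after constraint 1: D(W)={5,6}, size = 2

Answer: 2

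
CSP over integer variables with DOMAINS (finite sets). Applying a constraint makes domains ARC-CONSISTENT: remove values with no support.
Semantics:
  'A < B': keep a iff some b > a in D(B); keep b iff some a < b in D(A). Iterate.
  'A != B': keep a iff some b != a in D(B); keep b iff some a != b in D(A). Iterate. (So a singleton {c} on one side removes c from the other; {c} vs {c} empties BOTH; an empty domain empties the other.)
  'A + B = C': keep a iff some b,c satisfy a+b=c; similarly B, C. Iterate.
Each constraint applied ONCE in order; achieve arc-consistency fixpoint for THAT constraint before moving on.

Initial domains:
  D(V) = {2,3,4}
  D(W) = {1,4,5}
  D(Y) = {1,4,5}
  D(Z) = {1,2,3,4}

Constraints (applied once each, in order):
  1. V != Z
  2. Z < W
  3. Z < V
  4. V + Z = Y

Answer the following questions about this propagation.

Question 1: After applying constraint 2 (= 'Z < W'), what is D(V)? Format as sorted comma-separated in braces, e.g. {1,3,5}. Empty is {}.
Answer: {2,3,4}

Derivation:
Constraint 1 (V != Z) on D(V)={2,3,4} D(Z)={1,2,3,4}: no change
Constraint 2 (Z < W) on D(Z)={1,2,3,4} D(W)={1,4,5}: W {1,4,5}->{4,5}
So after constraint 2: D(V) = {2,3,4}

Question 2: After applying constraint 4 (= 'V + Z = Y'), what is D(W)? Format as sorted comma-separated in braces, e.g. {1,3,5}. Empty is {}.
Constraint 1 (V != Z) on D(V)={2,3,4} D(Z)={1,2,3,4}: no change
Constraint 2 (Z < W) on D(Z)={1,2,3,4} D(W)={1,4,5}: W {1,4,5}->{4,5}
Constraint 3 (Z < V) on D(Z)={1,2,3,4} D(V)={2,3,4}: Z {1,2,3,4}->{1,2,3}
Constraint 4 (V + Z = Y) on D(V)={2,3,4} D(Z)={1,2,3} D(Y)={1,4,5}: Y {1,4,5}->{4,5}
So after constraint 4: D(W) = {4,5}

Answer: {4,5}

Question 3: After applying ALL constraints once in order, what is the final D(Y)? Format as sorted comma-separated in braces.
Answer: {4,5}

Derivation:
Constraint 1 (V != Z) on D(V)={2,3,4} D(Z)={1,2,3,4}: no change
Constraint 2 (Z < W) on D(Z)={1,2,3,4} D(W)={1,4,5}: W {1,4,5}->{4,5}
Constraint 3 (Z < V) on D(Z)={1,2,3,4} D(V)={2,3,4}: Z {1,2,3,4}->{1,2,3}
Constraint 4 (V + Z = Y) on D(V)={2,3,4} D(Z)={1,2,3} D(Y)={1,4,5}: Y {1,4,5}->{4,5}
So after all 4 constraints: D(Y) = {4,5}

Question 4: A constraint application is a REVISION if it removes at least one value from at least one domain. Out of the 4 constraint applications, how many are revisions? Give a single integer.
Constraint 1 (V != Z) on D(V)={2,3,4} D(Z)={1,2,3,4}: no change => not a revision
Constraint 2 (Z < W) on D(Z)={1,2,3,4} D(W)={1,4,5}: W {1,4,5}->{4,5} => REVISION
Constraint 3 (Z < V) on D(Z)={1,2,3,4} D(V)={2,3,4}: Z {1,2,3,4}->{1,2,3} => REVISION
Constraint 4 (V + Z = Y) on D(V)={2,3,4} D(Z)={1,2,3} D(Y)={1,4,5}: Y {1,4,5}->{4,5} => REVISION
Total revisions = 3

Answer: 3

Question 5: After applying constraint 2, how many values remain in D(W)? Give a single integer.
Answer: 2

Derivation:
Constraint 1 (V != Z) on D(V)={2,3,4} D(Z)={1,2,3,4}: no change
Constraint 2 (Z < W) on D(Z)={1,2,3,4} D(W)={1,4,5}: W {1,4,5}->{4,5}
So after constraint 2: D(W)={4,5}, size = 2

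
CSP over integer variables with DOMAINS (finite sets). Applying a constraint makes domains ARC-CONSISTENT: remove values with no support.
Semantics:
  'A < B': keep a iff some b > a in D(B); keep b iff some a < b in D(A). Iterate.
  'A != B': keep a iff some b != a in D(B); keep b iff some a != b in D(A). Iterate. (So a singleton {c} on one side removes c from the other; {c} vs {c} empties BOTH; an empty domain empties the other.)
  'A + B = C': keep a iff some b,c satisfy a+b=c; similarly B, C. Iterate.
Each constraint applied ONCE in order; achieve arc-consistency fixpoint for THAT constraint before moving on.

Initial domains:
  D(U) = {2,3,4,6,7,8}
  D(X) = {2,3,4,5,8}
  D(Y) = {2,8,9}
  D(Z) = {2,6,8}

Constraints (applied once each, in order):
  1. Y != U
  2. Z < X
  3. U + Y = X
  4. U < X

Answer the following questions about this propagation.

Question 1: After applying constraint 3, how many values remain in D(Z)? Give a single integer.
Constraint 1 (Y != U) on D(Y)={2,8,9} D(U)={2,3,4,6,7,8}: no change
Constraint 2 (Z < X) on D(Z)={2,6,8} D(X)={2,3,4,5,8}: Z {2,6,8}->{2,6}; X {2,3,4,5,8}->{3,4,5,8}
Constraint 3 (U + Y = X) on D(U)={2,3,4,6,7,8} D(Y)={2,8,9} D(X)={3,4,5,8}: U {2,3,4,6,7,8}->{2,3,6}; Y {2,8,9}->{2}; X {3,4,5,8}->{4,5,8}
So after constraint 3: D(Z)={2,6}, size = 2

Answer: 2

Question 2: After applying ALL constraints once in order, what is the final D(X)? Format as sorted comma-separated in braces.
Constraint 1 (Y != U) on D(Y)={2,8,9} D(U)={2,3,4,6,7,8}: no change
Constraint 2 (Z < X) on D(Z)={2,6,8} D(X)={2,3,4,5,8}: Z {2,6,8}->{2,6}; X {2,3,4,5,8}->{3,4,5,8}
Constraint 3 (U + Y = X) on D(U)={2,3,4,6,7,8} D(Y)={2,8,9} D(X)={3,4,5,8}: U {2,3,4,6,7,8}->{2,3,6}; Y {2,8,9}->{2}; X {3,4,5,8}->{4,5,8}
Constraint 4 (U < X) on D(U)={2,3,6} D(X)={4,5,8}: no change
So after all 4 constraints: D(X) = {4,5,8}

Answer: {4,5,8}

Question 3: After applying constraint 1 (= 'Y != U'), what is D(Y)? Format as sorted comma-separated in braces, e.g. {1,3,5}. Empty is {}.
Answer: {2,8,9}

Derivation:
Constraint 1 (Y != U) on D(Y)={2,8,9} D(U)={2,3,4,6,7,8}: no change
So after constraint 1: D(Y) = {2,8,9}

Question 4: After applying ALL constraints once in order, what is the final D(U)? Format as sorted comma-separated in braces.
Constraint 1 (Y != U) on D(Y)={2,8,9} D(U)={2,3,4,6,7,8}: no change
Constraint 2 (Z < X) on D(Z)={2,6,8} D(X)={2,3,4,5,8}: Z {2,6,8}->{2,6}; X {2,3,4,5,8}->{3,4,5,8}
Constraint 3 (U + Y = X) on D(U)={2,3,4,6,7,8} D(Y)={2,8,9} D(X)={3,4,5,8}: U {2,3,4,6,7,8}->{2,3,6}; Y {2,8,9}->{2}; X {3,4,5,8}->{4,5,8}
Constraint 4 (U < X) on D(U)={2,3,6} D(X)={4,5,8}: no change
So after all 4 constraints: D(U) = {2,3,6}

Answer: {2,3,6}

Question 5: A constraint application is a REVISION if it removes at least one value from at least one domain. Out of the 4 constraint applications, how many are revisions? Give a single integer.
Answer: 2

Derivation:
Constraint 1 (Y != U) on D(Y)={2,8,9} D(U)={2,3,4,6,7,8}: no change => not a revision
Constraint 2 (Z < X) on D(Z)={2,6,8} D(X)={2,3,4,5,8}: Z {2,6,8}->{2,6}; X {2,3,4,5,8}->{3,4,5,8} => REVISION
Constraint 3 (U + Y = X) on D(U)={2,3,4,6,7,8} D(Y)={2,8,9} D(X)={3,4,5,8}: U {2,3,4,6,7,8}->{2,3,6}; Y {2,8,9}->{2}; X {3,4,5,8}->{4,5,8} => REVISION
Constraint 4 (U < X) on D(U)={2,3,6} D(X)={4,5,8}: no change => not a revision
Total revisions = 2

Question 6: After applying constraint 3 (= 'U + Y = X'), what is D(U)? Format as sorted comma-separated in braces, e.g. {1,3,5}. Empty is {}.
Constraint 1 (Y != U) on D(Y)={2,8,9} D(U)={2,3,4,6,7,8}: no change
Constraint 2 (Z < X) on D(Z)={2,6,8} D(X)={2,3,4,5,8}: Z {2,6,8}->{2,6}; X {2,3,4,5,8}->{3,4,5,8}
Constraint 3 (U + Y = X) on D(U)={2,3,4,6,7,8} D(Y)={2,8,9} D(X)={3,4,5,8}: U {2,3,4,6,7,8}->{2,3,6}; Y {2,8,9}->{2}; X {3,4,5,8}->{4,5,8}
So after constraint 3: D(U) = {2,3,6}

Answer: {2,3,6}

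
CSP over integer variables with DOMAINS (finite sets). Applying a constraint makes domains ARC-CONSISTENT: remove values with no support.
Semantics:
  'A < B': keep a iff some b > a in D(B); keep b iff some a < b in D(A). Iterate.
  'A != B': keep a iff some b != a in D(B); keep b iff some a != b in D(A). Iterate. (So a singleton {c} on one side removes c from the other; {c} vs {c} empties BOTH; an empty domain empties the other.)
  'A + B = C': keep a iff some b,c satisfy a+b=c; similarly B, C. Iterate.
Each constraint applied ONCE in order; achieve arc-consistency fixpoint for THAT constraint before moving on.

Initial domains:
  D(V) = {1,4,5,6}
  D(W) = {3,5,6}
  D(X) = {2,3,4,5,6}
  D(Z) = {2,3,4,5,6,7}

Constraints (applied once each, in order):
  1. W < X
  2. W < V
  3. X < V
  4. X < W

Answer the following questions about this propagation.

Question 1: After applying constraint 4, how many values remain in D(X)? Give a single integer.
Answer: 1

Derivation:
Constraint 1 (W < X) on D(W)={3,5,6} D(X)={2,3,4,5,6}: W {3,5,6}->{3,5}; X {2,3,4,5,6}->{4,5,6}
Constraint 2 (W < V) on D(W)={3,5} D(V)={1,4,5,6}: V {1,4,5,6}->{4,5,6}
Constraint 3 (X < V) on D(X)={4,5,6} D(V)={4,5,6}: X {4,5,6}->{4,5}; V {4,5,6}->{5,6}
Constraint 4 (X < W) on D(X)={4,5} D(W)={3,5}: X {4,5}->{4}; W {3,5}->{5}
So after constraint 4: D(X)={4}, size = 1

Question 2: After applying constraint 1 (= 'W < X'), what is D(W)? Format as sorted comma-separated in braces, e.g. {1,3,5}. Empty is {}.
Constraint 1 (W < X) on D(W)={3,5,6} D(X)={2,3,4,5,6}: W {3,5,6}->{3,5}; X {2,3,4,5,6}->{4,5,6}
So after constraint 1: D(W) = {3,5}

Answer: {3,5}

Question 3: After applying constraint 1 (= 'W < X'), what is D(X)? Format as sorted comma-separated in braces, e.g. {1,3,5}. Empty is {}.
Constraint 1 (W < X) on D(W)={3,5,6} D(X)={2,3,4,5,6}: W {3,5,6}->{3,5}; X {2,3,4,5,6}->{4,5,6}
So after constraint 1: D(X) = {4,5,6}

Answer: {4,5,6}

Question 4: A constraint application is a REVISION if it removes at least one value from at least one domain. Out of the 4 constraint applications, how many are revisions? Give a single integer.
Constraint 1 (W < X) on D(W)={3,5,6} D(X)={2,3,4,5,6}: W {3,5,6}->{3,5}; X {2,3,4,5,6}->{4,5,6} => REVISION
Constraint 2 (W < V) on D(W)={3,5} D(V)={1,4,5,6}: V {1,4,5,6}->{4,5,6} => REVISION
Constraint 3 (X < V) on D(X)={4,5,6} D(V)={4,5,6}: X {4,5,6}->{4,5}; V {4,5,6}->{5,6} => REVISION
Constraint 4 (X < W) on D(X)={4,5} D(W)={3,5}: X {4,5}->{4}; W {3,5}->{5} => REVISION
Total revisions = 4

Answer: 4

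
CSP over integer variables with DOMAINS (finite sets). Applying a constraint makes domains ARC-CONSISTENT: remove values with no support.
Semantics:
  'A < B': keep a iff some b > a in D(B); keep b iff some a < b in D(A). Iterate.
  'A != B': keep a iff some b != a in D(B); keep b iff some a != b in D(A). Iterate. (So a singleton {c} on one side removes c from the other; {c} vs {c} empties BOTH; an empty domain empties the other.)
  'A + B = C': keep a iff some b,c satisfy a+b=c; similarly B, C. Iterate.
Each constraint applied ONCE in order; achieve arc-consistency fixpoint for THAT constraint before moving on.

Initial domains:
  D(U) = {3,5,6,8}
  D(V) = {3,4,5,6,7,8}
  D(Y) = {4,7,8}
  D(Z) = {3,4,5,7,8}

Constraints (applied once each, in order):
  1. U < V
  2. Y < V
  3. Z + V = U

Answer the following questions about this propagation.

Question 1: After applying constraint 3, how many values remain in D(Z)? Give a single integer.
Answer: 0

Derivation:
Constraint 1 (U < V) on D(U)={3,5,6,8} D(V)={3,4,5,6,7,8}: U {3,5,6,8}->{3,5,6}; V {3,4,5,6,7,8}->{4,5,6,7,8}
Constraint 2 (Y < V) on D(Y)={4,7,8} D(V)={4,5,6,7,8}: Y {4,7,8}->{4,7}; V {4,5,6,7,8}->{5,6,7,8}
Constraint 3 (Z + V = U) on D(Z)={3,4,5,7,8} D(V)={5,6,7,8} D(U)={3,5,6}: Z {3,4,5,7,8}->{}; V {5,6,7,8}->{}; U {3,5,6}->{}
So after constraint 3: D(Z)={}, size = 0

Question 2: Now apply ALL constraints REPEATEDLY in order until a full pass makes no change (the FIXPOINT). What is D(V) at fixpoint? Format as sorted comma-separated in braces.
Answer: {}

Derivation:
pass 0 (initial): D(V)={3,4,5,6,7,8}
pass 1: U {3,5,6,8}->{}; V {3,4,5,6,7,8}->{}; Y {4,7,8}->{4,7}; Z {3,4,5,7,8}->{}
pass 2: Y {4,7}->{}
pass 3: no change
Fixpoint after 3 passes: D(V) = {}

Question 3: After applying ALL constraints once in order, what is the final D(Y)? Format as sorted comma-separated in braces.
Constraint 1 (U < V) on D(U)={3,5,6,8} D(V)={3,4,5,6,7,8}: U {3,5,6,8}->{3,5,6}; V {3,4,5,6,7,8}->{4,5,6,7,8}
Constraint 2 (Y < V) on D(Y)={4,7,8} D(V)={4,5,6,7,8}: Y {4,7,8}->{4,7}; V {4,5,6,7,8}->{5,6,7,8}
Constraint 3 (Z + V = U) on D(Z)={3,4,5,7,8} D(V)={5,6,7,8} D(U)={3,5,6}: Z {3,4,5,7,8}->{}; V {5,6,7,8}->{}; U {3,5,6}->{}
So after all 3 constraints: D(Y) = {4,7}

Answer: {4,7}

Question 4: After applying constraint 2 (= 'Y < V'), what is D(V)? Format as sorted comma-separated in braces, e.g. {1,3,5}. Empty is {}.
Constraint 1 (U < V) on D(U)={3,5,6,8} D(V)={3,4,5,6,7,8}: U {3,5,6,8}->{3,5,6}; V {3,4,5,6,7,8}->{4,5,6,7,8}
Constraint 2 (Y < V) on D(Y)={4,7,8} D(V)={4,5,6,7,8}: Y {4,7,8}->{4,7}; V {4,5,6,7,8}->{5,6,7,8}
So after constraint 2: D(V) = {5,6,7,8}

Answer: {5,6,7,8}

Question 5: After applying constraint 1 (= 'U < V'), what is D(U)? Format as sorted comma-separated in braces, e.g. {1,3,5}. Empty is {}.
Answer: {3,5,6}

Derivation:
Constraint 1 (U < V) on D(U)={3,5,6,8} D(V)={3,4,5,6,7,8}: U {3,5,6,8}->{3,5,6}; V {3,4,5,6,7,8}->{4,5,6,7,8}
So after constraint 1: D(U) = {3,5,6}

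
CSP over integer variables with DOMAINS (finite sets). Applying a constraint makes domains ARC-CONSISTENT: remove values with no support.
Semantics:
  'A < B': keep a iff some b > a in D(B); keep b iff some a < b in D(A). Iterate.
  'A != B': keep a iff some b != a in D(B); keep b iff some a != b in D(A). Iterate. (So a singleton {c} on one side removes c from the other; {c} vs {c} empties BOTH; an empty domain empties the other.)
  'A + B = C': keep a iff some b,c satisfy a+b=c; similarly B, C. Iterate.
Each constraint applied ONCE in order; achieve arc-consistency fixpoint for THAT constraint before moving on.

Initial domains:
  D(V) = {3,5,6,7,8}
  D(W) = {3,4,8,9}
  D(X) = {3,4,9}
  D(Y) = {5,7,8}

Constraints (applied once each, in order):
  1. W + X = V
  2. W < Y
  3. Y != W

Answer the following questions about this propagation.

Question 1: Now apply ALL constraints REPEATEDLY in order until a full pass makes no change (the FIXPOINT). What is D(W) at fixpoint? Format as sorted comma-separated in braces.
Answer: {3,4}

Derivation:
pass 0 (initial): D(W)={3,4,8,9}
pass 1: V {3,5,6,7,8}->{6,7,8}; W {3,4,8,9}->{3,4}; X {3,4,9}->{3,4}
pass 2: no change
Fixpoint after 2 passes: D(W) = {3,4}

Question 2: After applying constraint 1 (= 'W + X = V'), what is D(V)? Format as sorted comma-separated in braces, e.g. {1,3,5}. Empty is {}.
Constraint 1 (W + X = V) on D(W)={3,4,8,9} D(X)={3,4,9} D(V)={3,5,6,7,8}: W {3,4,8,9}->{3,4}; X {3,4,9}->{3,4}; V {3,5,6,7,8}->{6,7,8}
So after constraint 1: D(V) = {6,7,8}

Answer: {6,7,8}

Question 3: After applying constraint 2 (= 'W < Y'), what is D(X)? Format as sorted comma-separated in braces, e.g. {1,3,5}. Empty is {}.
Answer: {3,4}

Derivation:
Constraint 1 (W + X = V) on D(W)={3,4,8,9} D(X)={3,4,9} D(V)={3,5,6,7,8}: W {3,4,8,9}->{3,4}; X {3,4,9}->{3,4}; V {3,5,6,7,8}->{6,7,8}
Constraint 2 (W < Y) on D(W)={3,4} D(Y)={5,7,8}: no change
So after constraint 2: D(X) = {3,4}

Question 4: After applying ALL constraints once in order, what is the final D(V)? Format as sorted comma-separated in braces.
Answer: {6,7,8}

Derivation:
Constraint 1 (W + X = V) on D(W)={3,4,8,9} D(X)={3,4,9} D(V)={3,5,6,7,8}: W {3,4,8,9}->{3,4}; X {3,4,9}->{3,4}; V {3,5,6,7,8}->{6,7,8}
Constraint 2 (W < Y) on D(W)={3,4} D(Y)={5,7,8}: no change
Constraint 3 (Y != W) on D(Y)={5,7,8} D(W)={3,4}: no change
So after all 3 constraints: D(V) = {6,7,8}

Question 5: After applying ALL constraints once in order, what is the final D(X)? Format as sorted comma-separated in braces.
Answer: {3,4}

Derivation:
Constraint 1 (W + X = V) on D(W)={3,4,8,9} D(X)={3,4,9} D(V)={3,5,6,7,8}: W {3,4,8,9}->{3,4}; X {3,4,9}->{3,4}; V {3,5,6,7,8}->{6,7,8}
Constraint 2 (W < Y) on D(W)={3,4} D(Y)={5,7,8}: no change
Constraint 3 (Y != W) on D(Y)={5,7,8} D(W)={3,4}: no change
So after all 3 constraints: D(X) = {3,4}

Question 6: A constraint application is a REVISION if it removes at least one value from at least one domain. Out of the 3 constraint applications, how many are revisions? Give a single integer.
Constraint 1 (W + X = V) on D(W)={3,4,8,9} D(X)={3,4,9} D(V)={3,5,6,7,8}: W {3,4,8,9}->{3,4}; X {3,4,9}->{3,4}; V {3,5,6,7,8}->{6,7,8} => REVISION
Constraint 2 (W < Y) on D(W)={3,4} D(Y)={5,7,8}: no change => not a revision
Constraint 3 (Y != W) on D(Y)={5,7,8} D(W)={3,4}: no change => not a revision
Total revisions = 1

Answer: 1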